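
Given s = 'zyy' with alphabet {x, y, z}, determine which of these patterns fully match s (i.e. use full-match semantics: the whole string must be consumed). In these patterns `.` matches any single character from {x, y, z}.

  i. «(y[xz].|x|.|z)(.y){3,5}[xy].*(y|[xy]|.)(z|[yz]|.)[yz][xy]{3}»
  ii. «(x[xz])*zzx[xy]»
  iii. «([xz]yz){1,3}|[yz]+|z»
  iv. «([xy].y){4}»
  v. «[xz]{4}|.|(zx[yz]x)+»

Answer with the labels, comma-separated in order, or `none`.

iii

i → no match
ii → no match
iii → match
iv → no match
v → no match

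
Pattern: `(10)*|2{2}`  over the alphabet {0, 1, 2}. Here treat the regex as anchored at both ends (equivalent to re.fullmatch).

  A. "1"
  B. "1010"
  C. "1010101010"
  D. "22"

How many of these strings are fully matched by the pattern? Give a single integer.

3

A → no match
B → match
C → match
D → match
Total matched: 3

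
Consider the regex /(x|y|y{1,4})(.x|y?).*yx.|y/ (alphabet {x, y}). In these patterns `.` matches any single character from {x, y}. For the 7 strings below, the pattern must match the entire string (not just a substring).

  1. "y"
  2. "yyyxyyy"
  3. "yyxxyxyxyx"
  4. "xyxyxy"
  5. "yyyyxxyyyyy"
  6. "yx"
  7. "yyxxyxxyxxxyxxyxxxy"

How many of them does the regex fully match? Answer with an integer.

2

1 → match
2 → no match
3 → no match
4 → match
5 → no match
6 → no match
7 → no match
Total matched: 2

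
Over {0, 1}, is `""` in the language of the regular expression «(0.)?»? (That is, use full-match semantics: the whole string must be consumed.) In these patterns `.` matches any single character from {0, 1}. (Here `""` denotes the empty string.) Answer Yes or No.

Yes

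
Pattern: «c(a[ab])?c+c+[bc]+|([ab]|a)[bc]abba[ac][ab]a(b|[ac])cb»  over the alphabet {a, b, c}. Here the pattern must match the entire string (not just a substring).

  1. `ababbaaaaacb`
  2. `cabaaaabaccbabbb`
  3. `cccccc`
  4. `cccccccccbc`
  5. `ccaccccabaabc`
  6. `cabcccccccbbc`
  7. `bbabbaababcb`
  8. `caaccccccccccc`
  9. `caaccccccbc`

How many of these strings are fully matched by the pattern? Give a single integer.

1 → match
2 → no match
3 → match
4 → match
5 → no match
6 → match
7 → match
8 → match
9 → match
Total matched: 7

7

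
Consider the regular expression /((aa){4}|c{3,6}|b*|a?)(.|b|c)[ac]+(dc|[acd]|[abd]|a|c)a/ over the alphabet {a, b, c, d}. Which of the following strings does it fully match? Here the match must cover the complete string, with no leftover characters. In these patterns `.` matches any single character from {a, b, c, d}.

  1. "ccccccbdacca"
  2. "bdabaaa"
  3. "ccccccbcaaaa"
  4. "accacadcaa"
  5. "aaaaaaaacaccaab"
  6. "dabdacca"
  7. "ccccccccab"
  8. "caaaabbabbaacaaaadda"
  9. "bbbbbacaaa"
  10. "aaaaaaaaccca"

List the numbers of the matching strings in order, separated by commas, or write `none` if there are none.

1. "ccccccbdacca" → no match
2. "bdabaaa" → no match
3. "ccccccbcaaaa" → match
4. "accacadcaa" → no match
5 → no match — must end with "a"
6. "dabdacca" → no match
7. "ccccccccab" → no match — must end with "a"
8 → no match
9. "bbbbbacaaa" → match
10. "aaaaaaaaccca" → match

3, 9, 10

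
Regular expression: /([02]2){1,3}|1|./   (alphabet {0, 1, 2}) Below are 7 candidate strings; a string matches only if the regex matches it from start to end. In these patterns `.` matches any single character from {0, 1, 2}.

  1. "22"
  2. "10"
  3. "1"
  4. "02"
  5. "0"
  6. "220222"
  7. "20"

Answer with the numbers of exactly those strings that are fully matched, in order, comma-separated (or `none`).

1, 3, 4, 5, 6

1 → match
2 → no match
3 → match
4 → match
5 → match
6 → match
7 → no match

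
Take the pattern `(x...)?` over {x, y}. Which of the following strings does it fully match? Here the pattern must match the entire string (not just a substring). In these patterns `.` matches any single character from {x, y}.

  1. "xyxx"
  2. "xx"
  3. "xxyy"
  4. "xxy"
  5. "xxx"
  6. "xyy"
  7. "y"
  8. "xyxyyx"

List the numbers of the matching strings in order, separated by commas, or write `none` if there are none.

1. "xyxx" → match
2. "xx" → no match
3. "xxyy" → match
4. "xxy" → no match
5. "xxx" → no match
6. "xyy" → no match
7. "y" → no match
8. "xyxyyx" → no match

1, 3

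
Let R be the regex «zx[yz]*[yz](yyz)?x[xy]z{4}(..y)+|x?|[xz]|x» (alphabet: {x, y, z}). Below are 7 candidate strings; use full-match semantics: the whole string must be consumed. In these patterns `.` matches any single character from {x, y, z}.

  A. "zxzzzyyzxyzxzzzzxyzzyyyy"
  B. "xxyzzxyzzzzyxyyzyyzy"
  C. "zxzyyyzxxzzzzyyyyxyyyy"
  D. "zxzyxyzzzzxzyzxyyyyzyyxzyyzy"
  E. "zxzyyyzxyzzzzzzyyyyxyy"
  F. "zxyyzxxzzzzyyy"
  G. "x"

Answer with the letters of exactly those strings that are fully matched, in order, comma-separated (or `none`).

A → no match
B → no match
C → match
D → match
E → match
F → match
G. "x" → match

C, D, E, F, G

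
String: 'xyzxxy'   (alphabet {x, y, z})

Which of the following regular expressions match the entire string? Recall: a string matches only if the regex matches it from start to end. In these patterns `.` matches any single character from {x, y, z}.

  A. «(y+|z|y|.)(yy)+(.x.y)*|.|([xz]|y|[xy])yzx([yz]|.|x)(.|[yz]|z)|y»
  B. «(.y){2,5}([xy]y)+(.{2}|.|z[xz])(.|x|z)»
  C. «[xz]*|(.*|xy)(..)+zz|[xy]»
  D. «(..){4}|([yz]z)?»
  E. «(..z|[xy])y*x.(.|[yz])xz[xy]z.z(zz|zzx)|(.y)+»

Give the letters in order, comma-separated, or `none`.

A → match
B → no match
C → no match
D → no match
E → no match

A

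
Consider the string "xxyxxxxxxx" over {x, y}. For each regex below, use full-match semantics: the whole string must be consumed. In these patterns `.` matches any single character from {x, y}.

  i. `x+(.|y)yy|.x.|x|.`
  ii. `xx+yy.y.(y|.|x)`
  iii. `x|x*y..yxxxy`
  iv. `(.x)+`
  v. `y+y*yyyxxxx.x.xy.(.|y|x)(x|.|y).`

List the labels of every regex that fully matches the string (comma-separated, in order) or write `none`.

i → no match
ii → no match
iii → no match
iv → match
v → no match — must start with "y"

iv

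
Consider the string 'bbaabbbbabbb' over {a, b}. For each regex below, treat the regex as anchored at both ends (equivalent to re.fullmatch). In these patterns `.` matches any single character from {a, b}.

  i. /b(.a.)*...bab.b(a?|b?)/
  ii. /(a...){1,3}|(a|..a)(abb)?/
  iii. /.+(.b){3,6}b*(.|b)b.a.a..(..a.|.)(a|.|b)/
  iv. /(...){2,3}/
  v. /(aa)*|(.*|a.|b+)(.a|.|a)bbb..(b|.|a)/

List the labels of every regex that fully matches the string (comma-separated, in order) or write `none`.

i

i → match
ii → no match
iii → no match
iv → no match
v → no match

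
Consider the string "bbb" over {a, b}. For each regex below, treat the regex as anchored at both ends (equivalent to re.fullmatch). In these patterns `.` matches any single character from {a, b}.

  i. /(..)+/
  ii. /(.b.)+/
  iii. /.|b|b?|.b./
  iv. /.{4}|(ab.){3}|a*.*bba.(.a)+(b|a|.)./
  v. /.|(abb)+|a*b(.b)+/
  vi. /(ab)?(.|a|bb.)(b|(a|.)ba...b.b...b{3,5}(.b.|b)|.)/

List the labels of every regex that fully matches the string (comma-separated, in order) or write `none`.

i → no match
ii → match
iii → match
iv → no match
v → match
vi → no match

ii, iii, v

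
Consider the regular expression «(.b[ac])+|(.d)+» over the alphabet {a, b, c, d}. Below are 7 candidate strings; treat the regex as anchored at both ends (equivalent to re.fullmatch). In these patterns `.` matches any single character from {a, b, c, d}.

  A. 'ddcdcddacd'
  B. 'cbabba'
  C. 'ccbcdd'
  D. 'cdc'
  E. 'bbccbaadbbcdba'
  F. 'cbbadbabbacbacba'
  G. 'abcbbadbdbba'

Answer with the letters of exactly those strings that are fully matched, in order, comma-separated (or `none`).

B

A. 'ddcdcddacd' → no match
B. 'cbabba' → match
C. 'ccbcdd' → no match
D. 'cdc' → no match
E → no match
F → no match
G. 'abcbbadbdbba' → no match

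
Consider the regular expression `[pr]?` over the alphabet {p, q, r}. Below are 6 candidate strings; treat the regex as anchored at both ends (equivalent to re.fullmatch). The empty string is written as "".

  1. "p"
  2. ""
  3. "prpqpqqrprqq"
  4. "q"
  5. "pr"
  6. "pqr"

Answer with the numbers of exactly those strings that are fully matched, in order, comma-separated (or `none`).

1 → match
2 → match
3 → no match
4 → no match
5 → no match
6 → no match

1, 2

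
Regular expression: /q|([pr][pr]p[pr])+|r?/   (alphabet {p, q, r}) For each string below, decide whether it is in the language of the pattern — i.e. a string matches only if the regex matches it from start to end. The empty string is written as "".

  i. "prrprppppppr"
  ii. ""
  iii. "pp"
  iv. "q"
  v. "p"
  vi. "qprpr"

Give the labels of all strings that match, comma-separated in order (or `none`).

ii, iv

i → no match
ii → match
iii → no match
iv → match
v → no match
vi → no match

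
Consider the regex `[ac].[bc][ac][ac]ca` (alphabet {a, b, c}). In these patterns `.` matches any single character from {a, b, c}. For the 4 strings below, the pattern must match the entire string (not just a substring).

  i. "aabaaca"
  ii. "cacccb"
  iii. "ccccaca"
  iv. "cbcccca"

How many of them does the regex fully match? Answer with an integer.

i → match
ii → no match — must end with "ca"
iii → match
iv → match
Total matched: 3

3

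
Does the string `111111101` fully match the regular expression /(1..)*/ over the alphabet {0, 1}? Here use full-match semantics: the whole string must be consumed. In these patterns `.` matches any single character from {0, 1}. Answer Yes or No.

Yes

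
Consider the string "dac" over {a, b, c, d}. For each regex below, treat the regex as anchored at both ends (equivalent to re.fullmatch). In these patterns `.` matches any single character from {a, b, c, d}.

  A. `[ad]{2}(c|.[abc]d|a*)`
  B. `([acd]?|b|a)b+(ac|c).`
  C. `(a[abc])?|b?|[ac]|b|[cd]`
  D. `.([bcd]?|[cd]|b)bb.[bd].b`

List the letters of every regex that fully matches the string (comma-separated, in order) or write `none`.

A

A → match
B → no match
C → no match
D → no match — must end with "b"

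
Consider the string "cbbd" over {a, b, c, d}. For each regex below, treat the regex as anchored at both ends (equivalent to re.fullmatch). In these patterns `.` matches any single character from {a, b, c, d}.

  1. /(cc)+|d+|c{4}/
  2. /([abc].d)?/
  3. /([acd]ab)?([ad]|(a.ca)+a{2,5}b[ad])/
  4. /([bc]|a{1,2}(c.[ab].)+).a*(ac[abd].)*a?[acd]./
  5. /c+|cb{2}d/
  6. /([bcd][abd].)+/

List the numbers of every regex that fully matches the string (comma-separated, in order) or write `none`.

5

1 → no match
2 → no match
3 → no match
4 → no match
5 → match
6 → no match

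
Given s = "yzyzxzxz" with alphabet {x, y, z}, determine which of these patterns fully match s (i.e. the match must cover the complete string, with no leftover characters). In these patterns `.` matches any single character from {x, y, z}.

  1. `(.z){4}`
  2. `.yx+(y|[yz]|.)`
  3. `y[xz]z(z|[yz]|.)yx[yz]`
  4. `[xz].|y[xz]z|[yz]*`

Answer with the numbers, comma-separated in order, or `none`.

1

1 → match
2 → no match
3 → no match
4 → no match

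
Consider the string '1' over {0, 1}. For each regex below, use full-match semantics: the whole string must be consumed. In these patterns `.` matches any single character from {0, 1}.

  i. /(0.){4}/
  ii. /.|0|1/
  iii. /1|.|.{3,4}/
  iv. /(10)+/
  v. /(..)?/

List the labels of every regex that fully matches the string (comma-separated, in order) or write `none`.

ii, iii

i → no match — must start with '0'
ii → match
iii → match
iv → no match — must start with '10'
v → no match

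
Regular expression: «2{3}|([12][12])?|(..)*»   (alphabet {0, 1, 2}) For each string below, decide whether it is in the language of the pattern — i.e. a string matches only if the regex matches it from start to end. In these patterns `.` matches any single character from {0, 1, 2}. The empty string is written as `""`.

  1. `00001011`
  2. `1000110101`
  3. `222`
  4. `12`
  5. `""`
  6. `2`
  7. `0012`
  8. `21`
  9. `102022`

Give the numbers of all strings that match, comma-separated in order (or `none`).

1, 2, 3, 4, 5, 7, 8, 9

1 → match
2 → match
3 → match
4 → match
5 → match
6 → no match
7 → match
8 → match
9 → match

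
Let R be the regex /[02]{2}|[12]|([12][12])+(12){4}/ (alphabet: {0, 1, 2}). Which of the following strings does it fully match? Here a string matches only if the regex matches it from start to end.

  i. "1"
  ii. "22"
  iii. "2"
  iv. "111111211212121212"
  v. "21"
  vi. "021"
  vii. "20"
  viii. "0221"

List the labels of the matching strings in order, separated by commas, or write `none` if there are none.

i → match
ii → match
iii → match
iv → match
v → no match
vi → no match
vii → match
viii → no match

i, ii, iii, iv, vii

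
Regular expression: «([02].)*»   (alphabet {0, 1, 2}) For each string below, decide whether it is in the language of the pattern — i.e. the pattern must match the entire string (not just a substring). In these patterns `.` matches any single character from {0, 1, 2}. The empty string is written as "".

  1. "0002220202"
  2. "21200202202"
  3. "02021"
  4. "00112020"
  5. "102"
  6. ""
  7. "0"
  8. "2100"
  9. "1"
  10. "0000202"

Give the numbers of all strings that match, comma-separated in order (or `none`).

1, 6, 8

1 → match
2 → no match
3 → no match
4 → no match
5 → no match
6 → match
7 → no match
8 → match
9 → no match
10 → no match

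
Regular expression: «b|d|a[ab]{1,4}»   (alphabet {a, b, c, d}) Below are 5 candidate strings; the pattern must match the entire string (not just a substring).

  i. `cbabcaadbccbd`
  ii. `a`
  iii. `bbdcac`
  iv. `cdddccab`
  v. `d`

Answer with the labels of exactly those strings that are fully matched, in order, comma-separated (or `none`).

i → no match
ii → no match
iii → no match
iv → no match
v → match

v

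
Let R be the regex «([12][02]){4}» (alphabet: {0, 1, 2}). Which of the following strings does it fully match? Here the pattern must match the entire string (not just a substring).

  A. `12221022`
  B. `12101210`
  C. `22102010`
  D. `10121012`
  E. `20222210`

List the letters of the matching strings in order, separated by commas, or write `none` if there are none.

A, B, C, D, E

A → match
B → match
C → match
D → match
E → match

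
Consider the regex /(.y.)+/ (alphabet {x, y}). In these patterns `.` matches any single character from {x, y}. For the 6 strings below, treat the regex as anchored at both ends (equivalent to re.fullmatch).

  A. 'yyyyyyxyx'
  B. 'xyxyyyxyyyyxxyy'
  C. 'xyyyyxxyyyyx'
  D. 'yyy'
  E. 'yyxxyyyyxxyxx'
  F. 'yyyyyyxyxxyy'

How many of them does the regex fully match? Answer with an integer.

5

A → match
B → match
C → match
D → match
E → no match
F → match
Total matched: 5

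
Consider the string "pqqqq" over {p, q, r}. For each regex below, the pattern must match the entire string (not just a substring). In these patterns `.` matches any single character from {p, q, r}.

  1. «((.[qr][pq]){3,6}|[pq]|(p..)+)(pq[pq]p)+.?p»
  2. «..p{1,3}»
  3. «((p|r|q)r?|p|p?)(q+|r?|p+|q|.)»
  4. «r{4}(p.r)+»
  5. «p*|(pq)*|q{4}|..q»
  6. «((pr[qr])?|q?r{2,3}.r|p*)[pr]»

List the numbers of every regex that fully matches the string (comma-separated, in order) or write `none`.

1 → no match — must end with "p"
2 → no match — must end with "p"
3 → match
4 → no match — must start with "r"
5 → no match
6 → no match

3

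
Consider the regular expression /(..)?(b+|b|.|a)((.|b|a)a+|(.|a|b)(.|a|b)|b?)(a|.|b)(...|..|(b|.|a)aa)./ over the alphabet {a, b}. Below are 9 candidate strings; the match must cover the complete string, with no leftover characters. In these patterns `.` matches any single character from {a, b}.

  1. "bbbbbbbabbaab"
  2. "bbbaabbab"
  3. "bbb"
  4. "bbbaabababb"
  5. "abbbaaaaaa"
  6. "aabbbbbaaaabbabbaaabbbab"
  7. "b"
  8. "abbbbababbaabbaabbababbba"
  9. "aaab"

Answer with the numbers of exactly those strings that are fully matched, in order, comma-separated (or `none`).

1 → match
2 → match
3 → no match
4 → no match
5 → match
6 → no match
7 → no match
8 → no match
9 → no match

1, 2, 5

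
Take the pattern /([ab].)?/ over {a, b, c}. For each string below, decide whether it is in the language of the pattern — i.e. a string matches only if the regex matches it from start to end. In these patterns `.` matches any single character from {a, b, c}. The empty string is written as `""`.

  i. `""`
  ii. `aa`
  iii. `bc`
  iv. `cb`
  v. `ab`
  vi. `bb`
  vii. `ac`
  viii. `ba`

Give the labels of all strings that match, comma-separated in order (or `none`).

i, ii, iii, v, vi, vii, viii

i → match
ii → match
iii → match
iv → no match
v → match
vi → match
vii → match
viii → match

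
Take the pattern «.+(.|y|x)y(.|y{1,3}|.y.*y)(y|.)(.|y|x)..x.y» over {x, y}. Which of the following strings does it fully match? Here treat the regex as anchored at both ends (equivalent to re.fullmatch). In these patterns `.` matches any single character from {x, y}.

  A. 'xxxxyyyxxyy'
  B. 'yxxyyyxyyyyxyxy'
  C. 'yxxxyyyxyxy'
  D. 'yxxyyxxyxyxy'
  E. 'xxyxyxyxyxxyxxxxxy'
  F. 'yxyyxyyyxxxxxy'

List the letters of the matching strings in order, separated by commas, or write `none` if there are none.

A → no match
B → no match
C → no match
D → no match
E → no match
F → match

F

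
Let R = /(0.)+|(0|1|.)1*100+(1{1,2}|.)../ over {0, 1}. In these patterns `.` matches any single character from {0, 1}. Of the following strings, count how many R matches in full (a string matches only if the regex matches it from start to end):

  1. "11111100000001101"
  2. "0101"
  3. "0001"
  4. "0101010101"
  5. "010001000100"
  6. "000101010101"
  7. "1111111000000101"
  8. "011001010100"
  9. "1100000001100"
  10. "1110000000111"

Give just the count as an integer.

1 → match
2. "0101" → match
3. "0001" → match
4. "0101010101" → match
5. "010001000100" → match
6. "000101010101" → match
7 → match
8. "011001010100" → no match
9 → match
10 → match
Total matched: 9

9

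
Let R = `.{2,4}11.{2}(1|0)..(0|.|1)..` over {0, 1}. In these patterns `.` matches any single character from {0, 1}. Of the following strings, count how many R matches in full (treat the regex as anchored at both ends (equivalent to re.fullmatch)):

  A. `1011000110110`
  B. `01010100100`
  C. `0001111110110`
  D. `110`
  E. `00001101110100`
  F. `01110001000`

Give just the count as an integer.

A → no match
B. `01010100100` → no match
C → match
D. `110` → no match
E → match
F. `01110001000` → no match
Total matched: 2

2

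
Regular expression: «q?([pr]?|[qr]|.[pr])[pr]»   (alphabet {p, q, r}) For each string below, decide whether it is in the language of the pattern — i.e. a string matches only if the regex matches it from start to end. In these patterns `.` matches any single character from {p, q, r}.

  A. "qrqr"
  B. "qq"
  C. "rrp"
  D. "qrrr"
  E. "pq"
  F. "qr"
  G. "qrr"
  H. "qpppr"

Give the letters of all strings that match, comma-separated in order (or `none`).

C, D, F, G

A → no match
B → no match
C → match
D → match
E → no match
F → match
G → match
H → no match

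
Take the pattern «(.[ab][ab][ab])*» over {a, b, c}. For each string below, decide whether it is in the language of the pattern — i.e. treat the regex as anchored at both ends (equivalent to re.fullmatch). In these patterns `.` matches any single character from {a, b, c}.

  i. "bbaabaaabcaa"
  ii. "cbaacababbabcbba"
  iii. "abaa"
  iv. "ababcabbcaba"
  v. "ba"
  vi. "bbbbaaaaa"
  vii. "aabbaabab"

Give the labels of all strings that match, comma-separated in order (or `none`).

i → no match
ii → match
iii → match
iv → match
v → no match
vi → no match
vii → no match

ii, iii, iv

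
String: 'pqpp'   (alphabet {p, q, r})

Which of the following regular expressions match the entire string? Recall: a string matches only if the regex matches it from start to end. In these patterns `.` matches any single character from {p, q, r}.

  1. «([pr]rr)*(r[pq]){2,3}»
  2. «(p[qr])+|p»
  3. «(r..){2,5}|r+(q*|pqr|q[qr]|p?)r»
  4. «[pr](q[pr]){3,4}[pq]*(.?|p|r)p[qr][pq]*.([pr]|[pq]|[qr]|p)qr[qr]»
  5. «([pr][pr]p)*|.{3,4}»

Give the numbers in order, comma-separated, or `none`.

5

1 → no match
2 → no match
3 → no match — must start with 'r'
4 → no match
5 → match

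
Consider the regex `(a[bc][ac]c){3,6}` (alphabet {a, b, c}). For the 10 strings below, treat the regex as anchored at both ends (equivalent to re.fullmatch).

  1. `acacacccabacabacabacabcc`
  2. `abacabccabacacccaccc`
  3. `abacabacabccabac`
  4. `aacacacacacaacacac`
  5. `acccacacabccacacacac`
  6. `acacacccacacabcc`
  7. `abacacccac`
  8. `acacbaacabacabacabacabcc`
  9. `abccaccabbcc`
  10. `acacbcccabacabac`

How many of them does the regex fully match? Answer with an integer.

1 → match
2 → match
3 → match
4 → no match
5 → match
6 → match
7 → no match
8 → no match
9 → no match
10 → no match
Total matched: 5

5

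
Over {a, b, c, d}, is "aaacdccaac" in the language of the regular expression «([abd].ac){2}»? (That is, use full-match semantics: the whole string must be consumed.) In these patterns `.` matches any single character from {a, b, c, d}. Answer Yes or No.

No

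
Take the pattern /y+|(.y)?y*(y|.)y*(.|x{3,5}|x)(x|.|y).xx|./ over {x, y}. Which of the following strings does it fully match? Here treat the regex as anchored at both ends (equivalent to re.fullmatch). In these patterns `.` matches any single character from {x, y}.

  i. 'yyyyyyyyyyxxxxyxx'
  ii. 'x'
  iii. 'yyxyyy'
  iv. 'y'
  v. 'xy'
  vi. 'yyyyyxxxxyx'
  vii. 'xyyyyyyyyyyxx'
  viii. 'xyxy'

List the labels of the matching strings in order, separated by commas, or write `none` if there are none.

i → match
ii. 'x' → match
iii. 'yyxyyy' → no match
iv. 'y' → match
v. 'xy' → no match
vi. 'yyyyyxxxxyx' → no match
vii → match
viii. 'xyxy' → no match

i, ii, iv, vii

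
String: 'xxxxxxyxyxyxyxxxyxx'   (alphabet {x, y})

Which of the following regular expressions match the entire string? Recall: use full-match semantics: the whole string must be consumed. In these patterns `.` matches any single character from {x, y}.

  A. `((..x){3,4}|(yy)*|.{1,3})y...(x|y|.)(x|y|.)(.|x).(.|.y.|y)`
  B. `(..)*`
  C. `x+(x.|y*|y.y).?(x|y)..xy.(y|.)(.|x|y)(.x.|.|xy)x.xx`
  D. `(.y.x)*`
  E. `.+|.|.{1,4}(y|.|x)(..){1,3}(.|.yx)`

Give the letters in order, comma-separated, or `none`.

C, E

A → no match
B → no match
C → match
D → no match
E → match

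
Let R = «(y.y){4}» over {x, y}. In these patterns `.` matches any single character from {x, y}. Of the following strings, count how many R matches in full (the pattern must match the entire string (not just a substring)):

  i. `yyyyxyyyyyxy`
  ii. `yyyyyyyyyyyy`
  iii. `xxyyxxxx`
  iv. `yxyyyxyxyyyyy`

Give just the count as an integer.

2

i → match
ii → match
iii → no match — must start with `y`
iv → no match
Total matched: 2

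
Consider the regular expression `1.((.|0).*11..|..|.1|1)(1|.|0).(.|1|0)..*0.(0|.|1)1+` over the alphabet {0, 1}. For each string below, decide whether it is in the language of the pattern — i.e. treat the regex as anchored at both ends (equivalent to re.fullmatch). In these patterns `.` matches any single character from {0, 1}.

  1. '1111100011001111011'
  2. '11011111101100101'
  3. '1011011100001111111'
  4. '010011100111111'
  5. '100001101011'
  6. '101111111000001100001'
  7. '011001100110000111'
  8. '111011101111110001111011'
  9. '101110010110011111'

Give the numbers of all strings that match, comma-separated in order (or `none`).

1 → no match
2 → match
3 → match
4 → no match — must start with '1'
5 → no match
6 → match
7 → no match — must start with '1'
8 → no match
9 → match

2, 3, 6, 9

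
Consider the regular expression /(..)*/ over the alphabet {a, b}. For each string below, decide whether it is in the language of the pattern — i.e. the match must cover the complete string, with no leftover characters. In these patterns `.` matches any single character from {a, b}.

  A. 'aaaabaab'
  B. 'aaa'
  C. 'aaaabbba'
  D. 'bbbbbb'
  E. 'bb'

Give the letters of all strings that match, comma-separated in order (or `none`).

A → match
B → no match
C → match
D → match
E → match

A, C, D, E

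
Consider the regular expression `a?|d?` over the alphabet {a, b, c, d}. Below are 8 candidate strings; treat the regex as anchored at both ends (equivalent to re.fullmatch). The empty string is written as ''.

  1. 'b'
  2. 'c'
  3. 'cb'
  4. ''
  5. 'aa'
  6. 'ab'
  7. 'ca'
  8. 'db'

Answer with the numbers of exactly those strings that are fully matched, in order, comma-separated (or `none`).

4

1 → no match
2 → no match
3 → no match
4 → match
5 → no match
6 → no match
7 → no match
8 → no match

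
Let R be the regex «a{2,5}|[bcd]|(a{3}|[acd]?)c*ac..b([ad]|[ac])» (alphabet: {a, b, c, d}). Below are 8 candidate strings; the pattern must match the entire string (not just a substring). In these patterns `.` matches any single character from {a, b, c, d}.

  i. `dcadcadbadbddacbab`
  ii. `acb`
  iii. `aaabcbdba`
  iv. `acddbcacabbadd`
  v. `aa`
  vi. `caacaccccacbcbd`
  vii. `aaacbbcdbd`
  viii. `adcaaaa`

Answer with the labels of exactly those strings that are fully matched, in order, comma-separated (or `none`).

v

i → no match
ii → no match
iii → no match
iv → no match
v → match
vi → no match
vii → no match
viii → no match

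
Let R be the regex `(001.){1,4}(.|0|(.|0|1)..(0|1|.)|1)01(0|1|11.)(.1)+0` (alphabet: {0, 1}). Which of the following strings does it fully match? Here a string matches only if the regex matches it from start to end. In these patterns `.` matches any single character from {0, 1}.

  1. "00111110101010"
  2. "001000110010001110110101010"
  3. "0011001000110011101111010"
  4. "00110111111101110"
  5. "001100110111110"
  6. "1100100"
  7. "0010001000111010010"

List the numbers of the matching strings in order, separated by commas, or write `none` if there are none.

1 → no match
2 → match
3 → match
4 → no match
5 → match
6 → no match — must start with "001"
7 → match

2, 3, 5, 7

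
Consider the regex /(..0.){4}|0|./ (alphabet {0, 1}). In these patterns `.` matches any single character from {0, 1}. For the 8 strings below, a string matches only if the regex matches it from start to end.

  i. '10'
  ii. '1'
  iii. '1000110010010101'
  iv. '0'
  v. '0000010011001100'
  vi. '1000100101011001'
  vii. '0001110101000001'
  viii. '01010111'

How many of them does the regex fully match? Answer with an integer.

i → no match
ii → match
iii → match
iv → match
v → match
vi → match
vii → match
viii → no match
Total matched: 6

6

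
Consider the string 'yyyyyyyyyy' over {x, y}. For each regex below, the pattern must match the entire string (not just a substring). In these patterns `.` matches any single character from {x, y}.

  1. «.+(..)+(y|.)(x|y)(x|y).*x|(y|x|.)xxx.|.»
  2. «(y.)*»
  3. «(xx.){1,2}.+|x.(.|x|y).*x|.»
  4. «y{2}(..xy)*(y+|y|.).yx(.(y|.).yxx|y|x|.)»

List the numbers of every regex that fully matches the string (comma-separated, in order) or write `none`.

1 → no match
2 → match
3 → no match
4 → no match

2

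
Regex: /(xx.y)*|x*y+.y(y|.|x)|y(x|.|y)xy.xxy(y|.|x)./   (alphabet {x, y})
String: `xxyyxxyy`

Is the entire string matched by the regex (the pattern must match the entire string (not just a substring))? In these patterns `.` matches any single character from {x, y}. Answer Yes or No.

Yes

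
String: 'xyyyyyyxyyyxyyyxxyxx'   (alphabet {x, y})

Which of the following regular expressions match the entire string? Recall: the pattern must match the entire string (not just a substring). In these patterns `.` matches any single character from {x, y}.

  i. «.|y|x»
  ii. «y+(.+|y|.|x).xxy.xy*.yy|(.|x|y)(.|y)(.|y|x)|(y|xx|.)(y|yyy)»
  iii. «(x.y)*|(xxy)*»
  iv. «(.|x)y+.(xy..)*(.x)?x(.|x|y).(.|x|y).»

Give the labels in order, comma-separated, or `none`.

i → no match
ii → no match
iii → no match
iv → match

iv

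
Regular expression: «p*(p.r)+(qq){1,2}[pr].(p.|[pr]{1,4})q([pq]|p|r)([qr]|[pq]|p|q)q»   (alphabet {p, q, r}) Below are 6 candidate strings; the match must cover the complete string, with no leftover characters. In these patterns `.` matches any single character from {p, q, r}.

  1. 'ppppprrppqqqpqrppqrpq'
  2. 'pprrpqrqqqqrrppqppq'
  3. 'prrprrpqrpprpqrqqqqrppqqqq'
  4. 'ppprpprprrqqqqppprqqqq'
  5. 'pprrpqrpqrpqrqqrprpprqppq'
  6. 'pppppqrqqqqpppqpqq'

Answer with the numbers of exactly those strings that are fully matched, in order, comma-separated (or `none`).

2, 3, 4, 5, 6

1 → no match
2 → match
3 → match
4 → match
5 → match
6 → match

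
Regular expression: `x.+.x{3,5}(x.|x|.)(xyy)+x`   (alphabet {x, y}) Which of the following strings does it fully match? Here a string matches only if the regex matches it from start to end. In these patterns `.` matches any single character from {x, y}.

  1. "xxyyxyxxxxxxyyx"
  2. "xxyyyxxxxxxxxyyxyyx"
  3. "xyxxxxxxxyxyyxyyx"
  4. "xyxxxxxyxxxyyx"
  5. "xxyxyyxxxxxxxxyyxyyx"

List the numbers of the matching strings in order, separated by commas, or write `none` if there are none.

1, 2, 3, 5

1 → match
2 → match
3 → match
4 → no match
5 → match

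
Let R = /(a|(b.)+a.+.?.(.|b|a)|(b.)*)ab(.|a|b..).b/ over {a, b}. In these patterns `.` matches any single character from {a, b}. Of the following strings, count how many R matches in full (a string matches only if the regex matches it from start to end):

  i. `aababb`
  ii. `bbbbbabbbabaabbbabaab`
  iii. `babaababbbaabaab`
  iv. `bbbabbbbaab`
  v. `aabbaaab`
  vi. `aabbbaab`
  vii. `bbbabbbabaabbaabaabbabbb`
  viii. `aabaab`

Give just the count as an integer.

7

i → match
ii → match
iii → match
iv → no match
v → match
vi → match
vii → match
viii → match
Total matched: 7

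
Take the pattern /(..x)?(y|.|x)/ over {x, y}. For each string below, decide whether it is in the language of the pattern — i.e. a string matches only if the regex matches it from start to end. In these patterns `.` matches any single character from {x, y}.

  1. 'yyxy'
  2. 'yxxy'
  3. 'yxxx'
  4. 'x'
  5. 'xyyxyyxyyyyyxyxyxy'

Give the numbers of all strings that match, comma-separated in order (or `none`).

1, 2, 3, 4

1 → match
2 → match
3 → match
4 → match
5 → no match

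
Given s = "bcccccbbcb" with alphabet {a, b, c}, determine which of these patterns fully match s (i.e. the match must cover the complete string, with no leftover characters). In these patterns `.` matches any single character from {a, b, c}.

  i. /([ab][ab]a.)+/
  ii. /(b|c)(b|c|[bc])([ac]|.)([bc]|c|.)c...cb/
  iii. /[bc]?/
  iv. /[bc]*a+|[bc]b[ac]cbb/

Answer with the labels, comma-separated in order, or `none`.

ii

i → no match
ii → match
iii → no match
iv → no match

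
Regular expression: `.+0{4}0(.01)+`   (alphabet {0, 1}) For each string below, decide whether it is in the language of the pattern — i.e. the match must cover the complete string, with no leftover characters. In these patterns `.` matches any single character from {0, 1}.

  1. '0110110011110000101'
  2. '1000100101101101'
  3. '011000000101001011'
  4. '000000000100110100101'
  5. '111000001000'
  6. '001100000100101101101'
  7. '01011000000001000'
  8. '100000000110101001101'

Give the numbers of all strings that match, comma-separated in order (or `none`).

none

1 → no match
2 → no match
3 → no match — must end with '01'
4 → no match
5. '111000001000' → no match — must end with '01'
6 → no match
7 → no match — must end with '01'
8 → no match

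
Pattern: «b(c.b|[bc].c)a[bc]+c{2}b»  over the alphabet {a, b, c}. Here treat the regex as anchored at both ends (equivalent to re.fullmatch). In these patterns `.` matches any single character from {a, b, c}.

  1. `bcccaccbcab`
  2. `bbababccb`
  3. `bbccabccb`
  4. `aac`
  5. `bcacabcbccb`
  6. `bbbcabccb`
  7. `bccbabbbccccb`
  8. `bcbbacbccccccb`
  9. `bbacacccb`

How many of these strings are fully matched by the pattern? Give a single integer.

1 → no match — must end with `cb`
2 → no match
3 → match
4 → no match — must start with `b`
5 → match
6 → match
7 → match
8 → match
9 → match
Total matched: 6

6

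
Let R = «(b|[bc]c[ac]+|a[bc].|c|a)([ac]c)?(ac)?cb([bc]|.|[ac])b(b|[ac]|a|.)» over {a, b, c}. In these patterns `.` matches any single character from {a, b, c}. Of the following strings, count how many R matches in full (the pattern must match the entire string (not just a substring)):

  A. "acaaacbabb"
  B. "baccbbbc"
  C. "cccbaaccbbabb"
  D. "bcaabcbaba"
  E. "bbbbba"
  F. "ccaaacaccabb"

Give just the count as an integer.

1

A. "acaaacbabb" → no match
B. "baccbbbc" → match
C → no match
D. "bcaabcbaba" → no match
E. "bbbbba" → no match
F. "ccaaacaccabb" → no match
Total matched: 1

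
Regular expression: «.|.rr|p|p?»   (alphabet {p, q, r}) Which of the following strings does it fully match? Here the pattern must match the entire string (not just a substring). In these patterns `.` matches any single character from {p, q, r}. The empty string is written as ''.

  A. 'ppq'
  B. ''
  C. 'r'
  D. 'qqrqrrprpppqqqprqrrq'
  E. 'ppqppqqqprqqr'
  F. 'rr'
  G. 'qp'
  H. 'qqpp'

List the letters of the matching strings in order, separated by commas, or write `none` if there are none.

B, C

A → no match
B → match
C → match
D → no match
E → no match
F → no match
G → no match
H → no match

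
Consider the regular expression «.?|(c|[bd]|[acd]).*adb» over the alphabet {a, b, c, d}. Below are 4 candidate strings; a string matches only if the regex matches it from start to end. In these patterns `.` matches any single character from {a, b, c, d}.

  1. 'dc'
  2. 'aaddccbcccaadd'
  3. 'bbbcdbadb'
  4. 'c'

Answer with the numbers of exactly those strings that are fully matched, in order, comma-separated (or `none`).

3, 4

1 → no match
2 → no match
3 → match
4 → match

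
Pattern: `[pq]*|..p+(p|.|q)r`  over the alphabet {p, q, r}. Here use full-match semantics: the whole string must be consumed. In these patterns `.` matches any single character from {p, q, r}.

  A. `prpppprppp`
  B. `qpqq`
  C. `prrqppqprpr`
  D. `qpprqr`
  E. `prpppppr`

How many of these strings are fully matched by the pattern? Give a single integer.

A → no match
B → match
C → no match
D → no match
E → match
Total matched: 2

2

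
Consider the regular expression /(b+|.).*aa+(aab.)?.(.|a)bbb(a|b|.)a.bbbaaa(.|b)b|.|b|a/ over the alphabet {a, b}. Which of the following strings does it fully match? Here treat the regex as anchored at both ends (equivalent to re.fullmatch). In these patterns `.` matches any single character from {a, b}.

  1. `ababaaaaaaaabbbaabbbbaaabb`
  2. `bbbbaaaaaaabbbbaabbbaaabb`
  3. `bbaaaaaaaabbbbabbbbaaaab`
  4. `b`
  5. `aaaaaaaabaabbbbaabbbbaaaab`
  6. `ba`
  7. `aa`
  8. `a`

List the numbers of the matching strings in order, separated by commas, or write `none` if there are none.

1, 2, 3, 4, 5, 8

1 → match
2 → match
3 → match
4. `b` → match
5 → match
6. `ba` → no match
7. `aa` → no match
8. `a` → match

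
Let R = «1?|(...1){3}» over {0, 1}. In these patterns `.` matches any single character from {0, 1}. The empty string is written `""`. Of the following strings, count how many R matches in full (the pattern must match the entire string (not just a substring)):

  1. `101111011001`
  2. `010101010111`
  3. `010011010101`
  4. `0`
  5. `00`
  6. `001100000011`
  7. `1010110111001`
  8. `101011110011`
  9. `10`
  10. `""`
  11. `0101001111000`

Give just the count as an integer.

1 → match
2 → match
3 → no match
4 → no match
5 → no match
6 → no match
7 → no match
8 → no match
9 → no match
10 → match
11 → no match
Total matched: 3

3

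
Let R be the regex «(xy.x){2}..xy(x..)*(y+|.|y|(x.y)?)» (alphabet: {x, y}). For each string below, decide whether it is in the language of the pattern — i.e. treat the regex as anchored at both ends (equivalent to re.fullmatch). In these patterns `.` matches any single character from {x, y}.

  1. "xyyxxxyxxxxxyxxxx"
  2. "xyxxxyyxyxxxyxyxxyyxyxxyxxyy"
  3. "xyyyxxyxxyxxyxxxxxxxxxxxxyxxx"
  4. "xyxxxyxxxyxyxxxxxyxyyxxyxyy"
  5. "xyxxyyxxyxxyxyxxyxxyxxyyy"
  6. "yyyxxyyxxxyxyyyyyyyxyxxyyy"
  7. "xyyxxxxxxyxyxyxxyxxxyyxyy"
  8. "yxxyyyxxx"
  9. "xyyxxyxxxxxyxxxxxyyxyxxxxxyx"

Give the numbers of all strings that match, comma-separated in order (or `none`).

1 → no match
2 → no match
3 → no match
4 → match
5 → no match
6 → no match — must start with "xy"
7 → no match
8. "yxxyyyxxx" → no match — must start with "xy"
9 → no match

4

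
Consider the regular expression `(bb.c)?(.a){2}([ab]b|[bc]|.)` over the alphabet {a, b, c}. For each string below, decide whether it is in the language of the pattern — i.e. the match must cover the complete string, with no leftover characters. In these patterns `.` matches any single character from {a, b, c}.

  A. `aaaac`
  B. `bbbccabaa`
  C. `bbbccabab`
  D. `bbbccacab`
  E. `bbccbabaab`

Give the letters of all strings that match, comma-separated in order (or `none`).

A, B, C, D, E

A → match
B → match
C → match
D → match
E → match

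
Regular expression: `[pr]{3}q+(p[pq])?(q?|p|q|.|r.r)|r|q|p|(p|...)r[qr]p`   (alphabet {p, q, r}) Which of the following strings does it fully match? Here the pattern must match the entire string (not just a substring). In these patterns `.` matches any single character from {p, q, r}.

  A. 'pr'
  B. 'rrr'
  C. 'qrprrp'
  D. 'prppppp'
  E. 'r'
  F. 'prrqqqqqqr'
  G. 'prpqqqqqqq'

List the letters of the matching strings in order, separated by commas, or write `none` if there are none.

C, E, F, G

A → no match
B → no match
C → match
D → no match
E → match
F → match
G → match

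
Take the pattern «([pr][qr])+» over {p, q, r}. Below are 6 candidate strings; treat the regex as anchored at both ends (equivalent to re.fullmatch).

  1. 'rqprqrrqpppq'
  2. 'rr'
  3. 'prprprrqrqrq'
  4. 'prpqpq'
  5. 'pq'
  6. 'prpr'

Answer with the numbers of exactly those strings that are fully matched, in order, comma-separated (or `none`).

1. 'rqprqrrqpppq' → no match
2. 'rr' → match
3. 'prprprrqrqrq' → match
4. 'prpqpq' → match
5. 'pq' → match
6. 'prpr' → match

2, 3, 4, 5, 6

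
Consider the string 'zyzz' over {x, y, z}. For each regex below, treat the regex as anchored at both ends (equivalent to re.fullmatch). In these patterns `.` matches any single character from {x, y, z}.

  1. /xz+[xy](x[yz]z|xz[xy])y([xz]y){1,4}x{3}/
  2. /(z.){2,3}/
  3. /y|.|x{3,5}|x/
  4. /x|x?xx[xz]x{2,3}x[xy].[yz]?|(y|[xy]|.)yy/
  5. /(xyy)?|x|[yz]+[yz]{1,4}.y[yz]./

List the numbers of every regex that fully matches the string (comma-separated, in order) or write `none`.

1 → no match — must start with 'xz'
2 → match
3 → no match
4 → no match
5 → no match

2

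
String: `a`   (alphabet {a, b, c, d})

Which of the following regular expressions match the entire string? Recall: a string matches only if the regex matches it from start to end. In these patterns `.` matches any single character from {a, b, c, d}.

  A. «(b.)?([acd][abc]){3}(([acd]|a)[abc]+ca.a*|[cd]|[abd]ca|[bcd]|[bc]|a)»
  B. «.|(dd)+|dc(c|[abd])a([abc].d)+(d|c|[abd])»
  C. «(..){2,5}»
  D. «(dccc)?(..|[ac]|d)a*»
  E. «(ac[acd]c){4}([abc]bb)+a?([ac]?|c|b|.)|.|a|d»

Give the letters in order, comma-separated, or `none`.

B, D, E

A → no match
B → match
C → no match
D → match
E → match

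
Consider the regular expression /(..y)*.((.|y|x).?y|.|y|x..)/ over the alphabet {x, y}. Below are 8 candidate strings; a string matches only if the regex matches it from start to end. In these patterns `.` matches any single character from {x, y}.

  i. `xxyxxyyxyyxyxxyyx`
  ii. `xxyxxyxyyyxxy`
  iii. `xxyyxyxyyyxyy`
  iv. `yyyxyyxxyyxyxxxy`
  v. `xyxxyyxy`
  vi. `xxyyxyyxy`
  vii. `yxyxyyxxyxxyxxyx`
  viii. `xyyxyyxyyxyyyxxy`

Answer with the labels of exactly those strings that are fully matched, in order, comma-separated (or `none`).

i, ii, iii, iv, vi, vii, viii

i → match
ii → match
iii → match
iv → match
v → no match
vi → match
vii → match
viii → match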